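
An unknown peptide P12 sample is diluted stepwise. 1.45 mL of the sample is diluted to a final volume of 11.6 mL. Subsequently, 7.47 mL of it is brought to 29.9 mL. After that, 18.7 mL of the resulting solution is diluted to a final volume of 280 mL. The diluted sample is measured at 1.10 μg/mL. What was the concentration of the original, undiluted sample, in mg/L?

527 mg/L

Overall dilution factor = 8 × 4.003 × 14.97 = 479.
Original = 1.10 μg/mL × 479 = 527 μg/mL = 527 mg/L.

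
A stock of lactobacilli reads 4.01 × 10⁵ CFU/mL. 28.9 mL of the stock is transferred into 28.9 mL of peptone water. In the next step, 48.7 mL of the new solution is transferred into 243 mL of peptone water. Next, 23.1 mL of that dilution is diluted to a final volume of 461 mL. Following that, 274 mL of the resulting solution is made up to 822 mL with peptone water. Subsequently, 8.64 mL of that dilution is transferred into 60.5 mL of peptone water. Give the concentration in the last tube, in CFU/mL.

Overall dilution factor = 2 × 5.990 × 19.96 × 3 × 8.002 = 5739.
4.01 × 10⁵ CFU/mL / 5739 = 69.9 CFU/mL.

69.9 CFU/mL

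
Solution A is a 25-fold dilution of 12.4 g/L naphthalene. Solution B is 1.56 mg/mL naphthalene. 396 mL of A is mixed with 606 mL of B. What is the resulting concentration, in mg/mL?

C_A = 12.4 g/L / 25 = 0.496 g/L.
C_B = 1.56 mg/mL = 1.56 g/L.
C_mix = (C_A·V_A + C_B·V_B)/(V_A + V_B) = (0.496×396 + 1.56×606) / 1002 = 1.14 g/L = 1.14 mg/mL.

1.14 mg/mL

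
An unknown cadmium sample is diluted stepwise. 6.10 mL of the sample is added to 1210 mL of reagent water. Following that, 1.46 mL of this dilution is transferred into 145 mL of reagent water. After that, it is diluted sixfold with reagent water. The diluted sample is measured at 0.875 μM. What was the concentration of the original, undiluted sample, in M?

Overall dilution factor = 199.4 × 100.3 × 6 = 1.20 × 10⁵.
Original = 0.875 μM × 1.20 × 10⁵ = 1.05 × 10⁵ μM = 0.105 M.

0.105 M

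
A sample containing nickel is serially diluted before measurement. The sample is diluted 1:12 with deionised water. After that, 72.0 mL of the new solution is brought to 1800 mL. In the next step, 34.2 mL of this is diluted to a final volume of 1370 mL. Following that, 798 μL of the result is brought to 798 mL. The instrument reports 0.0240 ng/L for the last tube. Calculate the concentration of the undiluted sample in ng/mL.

Overall dilution factor = 12 × 25 × 40.06 × 1000 = 1.20 × 10⁷.
Original = 0.0240 ng/L × 1.20 × 10⁷ = 2.88 × 10⁵ ng/L = 288 ng/mL.

288 ng/mL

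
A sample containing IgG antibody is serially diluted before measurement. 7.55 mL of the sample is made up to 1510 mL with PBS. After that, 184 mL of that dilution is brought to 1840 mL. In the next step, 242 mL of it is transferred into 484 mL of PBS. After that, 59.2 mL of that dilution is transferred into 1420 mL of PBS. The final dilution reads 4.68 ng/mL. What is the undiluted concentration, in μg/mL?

702 μg/mL

Overall dilution factor = 200 × 10 × 3 × 24.99 = 1.50 × 10⁵.
Original = 4.68 ng/mL × 1.50 × 10⁵ = 7.02 × 10⁵ ng/mL = 702 μg/mL.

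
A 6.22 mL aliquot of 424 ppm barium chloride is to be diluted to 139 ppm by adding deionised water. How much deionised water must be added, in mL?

V₂ = C₁V₁/C₂ = 424 × 6.22 / 139 = 19.0 mL.
Diluent to add = V₂ − V₁ = 19.0 − 6.22 = 12.8 mL.

12.8 mL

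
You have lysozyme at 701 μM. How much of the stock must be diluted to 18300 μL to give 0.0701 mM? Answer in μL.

0.0701 mM = 70.1 μM.
V₁ = C₂V₂/C₁ = 70.1 × 18300 / 701 = 1830 μL.

1830 μL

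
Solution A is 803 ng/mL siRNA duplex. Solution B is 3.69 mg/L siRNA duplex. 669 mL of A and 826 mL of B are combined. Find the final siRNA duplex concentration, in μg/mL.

C_B = 3.69 mg/L = 3690 ng/mL.
C_mix = (C_A·V_A + C_B·V_B)/(V_A + V_B) = (803×669 + 3690×826) / 1495 = 2398 ng/mL = 2.40 μg/mL.

2.40 μg/mL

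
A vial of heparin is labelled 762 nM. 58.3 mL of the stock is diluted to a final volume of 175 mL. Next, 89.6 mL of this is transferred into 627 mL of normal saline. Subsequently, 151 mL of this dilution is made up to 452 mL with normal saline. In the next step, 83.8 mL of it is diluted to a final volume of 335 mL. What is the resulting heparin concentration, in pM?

Overall dilution factor = 3.002 × 7.998 × 2.993 × 3.998 = 287.
762 nM / 287 = 2.65 nM = 2650 pM.

2650 pM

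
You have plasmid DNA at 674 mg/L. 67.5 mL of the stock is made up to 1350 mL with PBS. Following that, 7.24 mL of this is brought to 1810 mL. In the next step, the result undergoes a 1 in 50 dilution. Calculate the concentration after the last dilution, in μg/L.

Overall dilution factor = 20 × 250 × 50 = 2.50 × 10⁵.
674 mg/L / 2.50 × 10⁵ = 2.70 × 10⁻³ mg/L = 2.70 μg/L.

2.70 μg/L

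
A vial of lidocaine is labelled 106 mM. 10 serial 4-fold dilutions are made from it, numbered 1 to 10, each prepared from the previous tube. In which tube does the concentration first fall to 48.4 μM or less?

tube 6

Tube n has concentration 106 mM / 4ⁿ.
Need 4ⁿ ≥ 106 mM / 48.4 μM = 2190, so n ≥ 5.55.
First such tube: n = 6.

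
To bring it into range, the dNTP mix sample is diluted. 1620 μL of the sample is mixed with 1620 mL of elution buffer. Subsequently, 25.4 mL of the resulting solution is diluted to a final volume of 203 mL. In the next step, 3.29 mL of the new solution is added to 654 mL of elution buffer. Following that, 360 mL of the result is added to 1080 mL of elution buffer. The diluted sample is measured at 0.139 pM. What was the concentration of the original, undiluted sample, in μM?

Overall dilution factor = 1001 × 7.992 × 199.8 × 4 = 6.39 × 10⁶.
Original = 0.139 pM × 6.39 × 10⁶ = 8.89 × 10⁵ pM = 0.889 μM.

0.889 μM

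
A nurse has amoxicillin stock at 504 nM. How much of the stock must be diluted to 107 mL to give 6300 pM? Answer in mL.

6300 pM = 6.30 nM.
V₁ = C₂V₂/C₁ = 6.30 × 107 / 504 = 1.34 mL.

1.34 mL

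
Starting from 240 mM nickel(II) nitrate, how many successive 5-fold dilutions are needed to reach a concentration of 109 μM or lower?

Need 5ⁿ ≥ 2202, so n ≥ log(2202)/log(5) = 4.78.
Minimum whole steps: n = 5.

5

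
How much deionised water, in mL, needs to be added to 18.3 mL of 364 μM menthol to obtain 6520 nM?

1000 mL

6520 nM = 6.52 μM.
V₂ = C₁V₁/C₂ = 364 × 18.3 / 6.52 = 1022 mL.
Diluent to add = V₂ − V₁ = 1022 − 18.3 = 1000 mL.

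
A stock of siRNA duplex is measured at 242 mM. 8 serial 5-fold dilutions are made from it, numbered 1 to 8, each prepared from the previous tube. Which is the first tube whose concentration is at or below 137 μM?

Tube n has concentration 242 mM / 5ⁿ.
Need 5ⁿ ≥ 242 mM / 137 μM = 1766, so n ≥ 4.65.
First such tube: n = 5.

tube 5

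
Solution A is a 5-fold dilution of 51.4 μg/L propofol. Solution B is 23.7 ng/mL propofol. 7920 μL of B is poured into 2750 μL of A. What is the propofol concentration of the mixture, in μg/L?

20.2 μg/L

C_A = 51.4 μg/L / 5 = 10.3 μg/L.
C_B = 23.7 ng/mL = 23.7 μg/L.
C_mix = (C_A·V_A + C_B·V_B)/(V_A + V_B) = (10.3×2750 + 23.7×7920) / 10670 = 20.2 μg/L.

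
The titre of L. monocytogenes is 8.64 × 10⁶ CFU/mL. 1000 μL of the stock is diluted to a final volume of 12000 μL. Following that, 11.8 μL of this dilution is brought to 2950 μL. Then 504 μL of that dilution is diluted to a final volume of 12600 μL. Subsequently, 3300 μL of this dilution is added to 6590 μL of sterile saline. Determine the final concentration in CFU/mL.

38.4 CFU/mL

Overall dilution factor = 12 × 250 × 25 × 2.997 = 2.25 × 10⁵.
8.64 × 10⁶ CFU/mL / 2.25 × 10⁵ = 38.4 CFU/mL.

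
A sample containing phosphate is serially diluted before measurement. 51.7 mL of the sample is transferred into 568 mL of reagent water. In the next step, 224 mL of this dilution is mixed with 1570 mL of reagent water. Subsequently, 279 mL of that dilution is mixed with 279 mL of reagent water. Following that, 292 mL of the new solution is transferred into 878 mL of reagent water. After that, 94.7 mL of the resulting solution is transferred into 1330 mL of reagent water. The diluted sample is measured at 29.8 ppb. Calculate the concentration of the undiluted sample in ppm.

345 ppm

Overall dilution factor = 11.99 × 8.009 × 2 × 4.007 × 15.04 = 1.16 × 10⁴.
Original = 29.8 ppb × 1.16 × 10⁴ = 3.45 × 10⁵ ppb = 345 ppm.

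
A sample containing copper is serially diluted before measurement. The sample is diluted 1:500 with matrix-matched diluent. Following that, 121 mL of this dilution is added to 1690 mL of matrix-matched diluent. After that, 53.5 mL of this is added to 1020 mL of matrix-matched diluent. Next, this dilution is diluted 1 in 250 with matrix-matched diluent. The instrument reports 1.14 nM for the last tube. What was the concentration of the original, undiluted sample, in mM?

Overall dilution factor = 500 × 14.97 × 20.07 × 250 = 3.75 × 10⁷.
Original = 1.14 nM × 3.75 × 10⁷ = 4.28 × 10⁷ nM = 42.8 mM.

42.8 mM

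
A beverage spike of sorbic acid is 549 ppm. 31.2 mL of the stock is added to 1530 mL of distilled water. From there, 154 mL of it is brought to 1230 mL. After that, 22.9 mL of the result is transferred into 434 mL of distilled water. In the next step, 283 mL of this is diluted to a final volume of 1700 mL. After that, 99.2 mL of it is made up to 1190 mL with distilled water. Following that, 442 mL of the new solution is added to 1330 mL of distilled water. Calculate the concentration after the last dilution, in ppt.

Overall dilution factor = 50.04 × 7.987 × 19.95 × 6.007 × 12.00 × 4.009 = 2.30 × 10⁶.
549 ppm / 2.30 × 10⁶ = 2.38 × 10⁻⁴ ppm = 238 ppt.

238 ppt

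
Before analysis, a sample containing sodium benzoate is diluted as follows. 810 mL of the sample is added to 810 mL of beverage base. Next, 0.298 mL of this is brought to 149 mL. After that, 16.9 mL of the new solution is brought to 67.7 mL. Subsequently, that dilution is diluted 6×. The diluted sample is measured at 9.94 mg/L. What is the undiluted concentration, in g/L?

Overall dilution factor = 2 × 500 × 4.006 × 6 = 2.40 × 10⁴.
Original = 9.94 mg/L × 2.40 × 10⁴ = 2.39 × 10⁵ mg/L = 239 g/L.

239 g/L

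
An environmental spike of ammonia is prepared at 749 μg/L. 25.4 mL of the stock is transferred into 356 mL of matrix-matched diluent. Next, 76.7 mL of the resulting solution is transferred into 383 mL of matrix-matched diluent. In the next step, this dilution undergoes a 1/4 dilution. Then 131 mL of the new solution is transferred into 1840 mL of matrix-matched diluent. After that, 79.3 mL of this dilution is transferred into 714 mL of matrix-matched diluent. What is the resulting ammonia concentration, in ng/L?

Overall dilution factor = 15.02 × 5.993 × 4 × 15.05 × 10.00 = 5.42 × 10⁴.
749 μg/L / 5.42 × 10⁴ = 0.0138 μg/L = 13.8 ng/L.

13.8 ng/L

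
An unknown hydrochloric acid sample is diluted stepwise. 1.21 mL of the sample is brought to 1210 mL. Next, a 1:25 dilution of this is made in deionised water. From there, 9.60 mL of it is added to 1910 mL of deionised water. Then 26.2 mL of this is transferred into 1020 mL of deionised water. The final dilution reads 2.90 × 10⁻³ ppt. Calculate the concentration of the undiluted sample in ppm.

Overall dilution factor = 1000 × 25 × 200.0 × 39.93 = 2.00 × 10⁸.
Original = 2.90 × 10⁻³ ppt × 2.00 × 10⁸ = 5.79 × 10⁵ ppt = 0.579 ppm.

0.579 ppm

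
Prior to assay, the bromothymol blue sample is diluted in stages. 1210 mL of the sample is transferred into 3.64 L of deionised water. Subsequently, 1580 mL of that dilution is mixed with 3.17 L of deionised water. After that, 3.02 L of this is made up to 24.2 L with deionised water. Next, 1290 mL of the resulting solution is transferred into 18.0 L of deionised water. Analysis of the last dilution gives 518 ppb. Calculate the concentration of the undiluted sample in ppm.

Overall dilution factor = 4.008 × 3.006 × 8.013 × 14.95 = 1444.
Original = 518 ppb × 1444 = 7.48 × 10⁵ ppb = 748 ppm.

748 ppm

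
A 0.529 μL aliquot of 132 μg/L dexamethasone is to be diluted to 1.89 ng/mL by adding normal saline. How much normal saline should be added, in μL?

1.89 ng/mL = 1.89 μg/L.
V₂ = C₁V₁/C₂ = 132 × 0.529 / 1.89 = 36.9 μL.
Diluent to add = V₂ − V₁ = 36.9 − 0.529 = 36.4 μL.

36.4 μL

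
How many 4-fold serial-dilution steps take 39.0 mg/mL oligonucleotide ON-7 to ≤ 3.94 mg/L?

7

Need 4ⁿ ≥ 9898, so n ≥ log(9898)/log(4) = 6.64.
Minimum whole steps: n = 7.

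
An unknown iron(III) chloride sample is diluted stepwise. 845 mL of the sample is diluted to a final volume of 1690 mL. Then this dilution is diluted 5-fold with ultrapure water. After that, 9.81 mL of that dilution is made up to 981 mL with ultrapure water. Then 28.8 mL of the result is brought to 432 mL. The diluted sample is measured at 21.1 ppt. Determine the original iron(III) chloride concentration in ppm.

Overall dilution factor = 2 × 5 × 100 × 15 = 1.50 × 10⁴.
Original = 21.1 ppt × 1.50 × 10⁴ = 3.17 × 10⁵ ppt = 0.317 ppm.

0.317 ppm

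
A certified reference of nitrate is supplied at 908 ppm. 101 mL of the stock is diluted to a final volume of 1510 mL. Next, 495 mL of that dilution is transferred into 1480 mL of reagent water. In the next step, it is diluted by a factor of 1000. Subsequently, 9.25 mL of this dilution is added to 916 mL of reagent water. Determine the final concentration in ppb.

Overall dilution factor = 14.95 × 3.990 × 1000 × 100.0 = 5.97 × 10⁶.
908 ppm / 5.97 × 10⁶ = 1.52 × 10⁻⁴ ppm = 0.152 ppb.

0.152 ppb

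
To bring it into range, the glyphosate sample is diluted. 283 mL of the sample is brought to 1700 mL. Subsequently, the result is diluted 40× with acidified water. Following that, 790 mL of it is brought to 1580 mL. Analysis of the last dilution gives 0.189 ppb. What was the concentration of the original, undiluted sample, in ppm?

0.0908 ppm

Overall dilution factor = 6.007 × 40 × 2 = 481.
Original = 0.189 ppb × 481 = 90.8 ppb = 0.0908 ppm.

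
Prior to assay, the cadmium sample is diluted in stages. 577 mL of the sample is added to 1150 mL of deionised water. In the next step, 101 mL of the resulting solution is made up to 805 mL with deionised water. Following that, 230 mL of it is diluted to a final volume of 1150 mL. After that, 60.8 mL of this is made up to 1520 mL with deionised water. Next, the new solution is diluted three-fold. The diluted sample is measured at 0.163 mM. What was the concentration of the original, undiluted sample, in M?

1.46 M

Overall dilution factor = 2.993 × 7.970 × 5 × 25 × 3 = 8946.
Original = 0.163 mM × 8946 = 1458 mM = 1.46 M.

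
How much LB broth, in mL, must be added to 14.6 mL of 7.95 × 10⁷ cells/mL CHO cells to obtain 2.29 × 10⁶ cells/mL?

492 mL

V₂ = C₁V₁/C₂ = 7.95 × 10⁷ × 14.6 / 2.29 × 10⁶ = 507 mL.
Diluent to add = V₂ − V₁ = 507 − 14.6 = 492 mL.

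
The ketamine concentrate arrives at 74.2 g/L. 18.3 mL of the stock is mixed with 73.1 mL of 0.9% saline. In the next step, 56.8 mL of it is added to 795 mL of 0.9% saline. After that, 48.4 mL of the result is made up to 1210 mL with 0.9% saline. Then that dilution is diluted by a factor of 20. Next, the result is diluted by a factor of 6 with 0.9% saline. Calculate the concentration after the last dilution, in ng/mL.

Overall dilution factor = 4.995 × 15.00 × 25 × 20 × 6 = 2.25 × 10⁵.
74.2 g/L / 2.25 × 10⁵ = 3.30 × 10⁻⁴ g/L = 330 ng/mL.

330 ng/mL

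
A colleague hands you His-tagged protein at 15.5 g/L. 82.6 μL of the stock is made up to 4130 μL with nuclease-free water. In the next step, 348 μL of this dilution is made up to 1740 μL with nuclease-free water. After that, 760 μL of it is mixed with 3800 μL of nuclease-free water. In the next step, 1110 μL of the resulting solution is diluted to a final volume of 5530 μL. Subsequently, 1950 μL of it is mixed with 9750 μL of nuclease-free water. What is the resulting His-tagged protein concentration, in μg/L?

346 μg/L

Overall dilution factor = 50 × 5 × 6 × 4.982 × 6 = 4.48 × 10⁴.
15.5 g/L / 4.48 × 10⁴ = 3.46 × 10⁻⁴ g/L = 346 μg/L.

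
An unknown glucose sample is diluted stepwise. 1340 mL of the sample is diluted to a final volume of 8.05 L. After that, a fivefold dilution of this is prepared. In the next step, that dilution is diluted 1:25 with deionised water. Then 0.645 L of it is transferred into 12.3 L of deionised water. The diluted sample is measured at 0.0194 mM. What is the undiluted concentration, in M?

0.292 M

Overall dilution factor = 6.007 × 5 × 25 × 20.07 = 1.51 × 10⁴.
Original = 0.0194 mM × 1.51 × 10⁴ = 292 mM = 0.292 M.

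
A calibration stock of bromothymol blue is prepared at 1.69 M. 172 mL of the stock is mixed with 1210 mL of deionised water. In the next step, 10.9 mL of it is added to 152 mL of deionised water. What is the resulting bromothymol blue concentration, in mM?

14.1 mM

Overall dilution factor = 8.035 × 14.94 = 120.
1.69 M / 120 = 0.0141 M = 14.1 mM.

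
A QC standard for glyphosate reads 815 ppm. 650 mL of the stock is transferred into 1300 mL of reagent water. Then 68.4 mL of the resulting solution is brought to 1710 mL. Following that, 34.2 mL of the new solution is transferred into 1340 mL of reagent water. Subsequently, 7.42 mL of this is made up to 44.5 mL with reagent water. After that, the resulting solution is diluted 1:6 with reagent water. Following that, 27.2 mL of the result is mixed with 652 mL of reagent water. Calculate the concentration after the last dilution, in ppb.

0.301 ppb

Overall dilution factor = 3 × 25 × 40.18 × 5.997 × 6 × 24.97 = 2.71 × 10⁶.
815 ppm / 2.71 × 10⁶ = 3.01 × 10⁻⁴ ppm = 0.301 ppb.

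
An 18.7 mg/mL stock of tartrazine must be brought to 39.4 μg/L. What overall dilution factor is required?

4.75 × 10⁵

Factor = C₀/C_target = 18.7 mg/mL / 39.4 μg/L = 4.75 × 10⁵.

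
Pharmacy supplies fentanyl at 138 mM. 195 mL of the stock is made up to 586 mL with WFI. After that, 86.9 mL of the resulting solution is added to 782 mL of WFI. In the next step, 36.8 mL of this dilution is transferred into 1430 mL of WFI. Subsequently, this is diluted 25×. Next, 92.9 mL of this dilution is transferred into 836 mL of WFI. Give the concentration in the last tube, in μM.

Overall dilution factor = 3.005 × 9.999 × 39.86 × 25 × 9.999 = 2.99 × 10⁵.
138 mM / 2.99 × 10⁵ = 4.61 × 10⁻⁴ mM = 0.461 μM.

0.461 μM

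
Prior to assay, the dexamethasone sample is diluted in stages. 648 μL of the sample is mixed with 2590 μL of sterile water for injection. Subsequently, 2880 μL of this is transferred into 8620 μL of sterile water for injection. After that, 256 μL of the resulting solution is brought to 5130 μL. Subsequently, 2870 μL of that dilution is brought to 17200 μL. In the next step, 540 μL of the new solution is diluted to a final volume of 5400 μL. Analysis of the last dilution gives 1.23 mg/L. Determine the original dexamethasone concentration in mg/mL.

Overall dilution factor = 4.997 × 3.993 × 20.04 × 5.993 × 10 = 2.40 × 10⁴.
Original = 1.23 mg/L × 2.40 × 10⁴ = 2.95 × 10⁴ mg/L = 29.5 mg/mL.

29.5 mg/mL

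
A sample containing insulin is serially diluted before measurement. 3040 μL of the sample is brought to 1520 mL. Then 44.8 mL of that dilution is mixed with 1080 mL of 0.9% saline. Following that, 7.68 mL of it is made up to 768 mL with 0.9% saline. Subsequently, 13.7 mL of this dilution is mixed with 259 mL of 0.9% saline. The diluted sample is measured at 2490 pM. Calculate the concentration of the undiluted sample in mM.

62.2 mM

Overall dilution factor = 500 × 25.11 × 100 × 19.91 = 2.50 × 10⁷.
Original = 2490 pM × 2.50 × 10⁷ = 6.22 × 10¹⁰ pM = 62.2 mM.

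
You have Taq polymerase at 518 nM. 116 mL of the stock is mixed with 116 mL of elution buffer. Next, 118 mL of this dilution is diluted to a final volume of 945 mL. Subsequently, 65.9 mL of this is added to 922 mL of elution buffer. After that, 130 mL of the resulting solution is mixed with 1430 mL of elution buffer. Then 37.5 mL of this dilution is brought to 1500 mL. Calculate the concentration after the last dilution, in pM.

Overall dilution factor = 2 × 8.008 × 14.99 × 12 × 40 = 1.15 × 10⁵.
518 nM / 1.15 × 10⁵ = 4.49 × 10⁻³ nM = 4.49 pM.

4.49 pM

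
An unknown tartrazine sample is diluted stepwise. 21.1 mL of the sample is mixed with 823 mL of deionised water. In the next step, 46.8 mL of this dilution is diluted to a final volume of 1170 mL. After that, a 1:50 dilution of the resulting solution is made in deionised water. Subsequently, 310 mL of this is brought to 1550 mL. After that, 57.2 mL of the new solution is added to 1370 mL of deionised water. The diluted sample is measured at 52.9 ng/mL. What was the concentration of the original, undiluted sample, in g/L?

330 g/L

Overall dilution factor = 40.00 × 25 × 50 × 5 × 24.95 = 6.24 × 10⁶.
Original = 52.9 ng/mL × 6.24 × 10⁶ = 3.30 × 10⁸ ng/mL = 330 g/L.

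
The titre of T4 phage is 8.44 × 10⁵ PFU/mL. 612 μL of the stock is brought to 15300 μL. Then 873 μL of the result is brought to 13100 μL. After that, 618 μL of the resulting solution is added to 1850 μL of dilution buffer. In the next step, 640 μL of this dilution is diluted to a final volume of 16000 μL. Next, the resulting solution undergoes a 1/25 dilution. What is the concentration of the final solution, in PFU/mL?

Overall dilution factor = 25 × 15.01 × 3.994 × 25 × 25 = 9.36 × 10⁵.
8.44 × 10⁵ PFU/mL / 9.36 × 10⁵ = 0.901 PFU/mL.

0.901 PFU/mL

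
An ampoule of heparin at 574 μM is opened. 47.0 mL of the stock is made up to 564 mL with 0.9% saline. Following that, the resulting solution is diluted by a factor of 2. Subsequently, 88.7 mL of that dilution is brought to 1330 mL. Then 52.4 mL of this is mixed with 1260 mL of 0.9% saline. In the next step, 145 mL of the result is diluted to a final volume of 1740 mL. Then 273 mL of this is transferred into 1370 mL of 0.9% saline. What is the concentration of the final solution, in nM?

Overall dilution factor = 12 × 2 × 14.99 × 25.05 × 12 × 6.018 = 6.51 × 10⁵.
574 μM / 6.51 × 10⁵ = 8.82 × 10⁻⁴ μM = 0.882 nM.

0.882 nM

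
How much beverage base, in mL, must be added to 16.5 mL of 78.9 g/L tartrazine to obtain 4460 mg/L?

275 mL

4460 mg/L = 4.46 g/L.
V₂ = C₁V₁/C₂ = 78.9 × 16.5 / 4.46 = 292 mL.
Diluent to add = V₂ − V₁ = 292 − 16.5 = 275 mL.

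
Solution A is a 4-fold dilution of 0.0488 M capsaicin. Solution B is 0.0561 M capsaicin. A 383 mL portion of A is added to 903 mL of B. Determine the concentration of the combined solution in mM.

43.0 mM

C_A = 0.0488 M / 4 = 0.0122 M.
C_mix = (C_A·V_A + C_B·V_B)/(V_A + V_B) = (0.0122×383 + 0.0561×903) / 1286 = 0.0430 M = 43.0 mM.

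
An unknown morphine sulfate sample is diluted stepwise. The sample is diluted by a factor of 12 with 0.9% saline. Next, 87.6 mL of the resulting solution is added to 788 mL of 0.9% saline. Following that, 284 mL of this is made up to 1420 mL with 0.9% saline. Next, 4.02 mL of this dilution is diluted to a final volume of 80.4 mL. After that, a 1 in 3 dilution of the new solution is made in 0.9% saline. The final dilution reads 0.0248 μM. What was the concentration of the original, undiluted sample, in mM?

0.892 mM

Overall dilution factor = 12 × 9.995 × 5 × 20 × 3 = 3.60 × 10⁴.
Original = 0.0248 μM × 3.60 × 10⁴ = 892 μM = 0.892 mM.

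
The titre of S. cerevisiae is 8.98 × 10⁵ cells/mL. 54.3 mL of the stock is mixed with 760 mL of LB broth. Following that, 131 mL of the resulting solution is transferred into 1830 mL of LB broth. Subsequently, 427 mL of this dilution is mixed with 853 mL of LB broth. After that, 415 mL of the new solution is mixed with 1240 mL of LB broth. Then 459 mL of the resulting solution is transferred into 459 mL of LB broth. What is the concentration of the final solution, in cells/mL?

167 cells/mL

Overall dilution factor = 15.00 × 14.97 × 2.998 × 3.988 × 2 = 5367.
8.98 × 10⁵ cells/mL / 5367 = 167 cells/mL.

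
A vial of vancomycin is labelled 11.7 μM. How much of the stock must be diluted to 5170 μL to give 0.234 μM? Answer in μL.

103 μL

V₁ = C₂V₂/C₁ = 0.234 × 5170 / 11.7 = 103 μL.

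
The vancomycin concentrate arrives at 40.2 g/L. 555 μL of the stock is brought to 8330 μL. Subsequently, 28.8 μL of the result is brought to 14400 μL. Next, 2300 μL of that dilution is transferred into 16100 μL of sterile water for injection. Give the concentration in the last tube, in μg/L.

Overall dilution factor = 15.01 × 500 × 8 = 6.00 × 10⁴.
40.2 g/L / 6.00 × 10⁴ = 6.70 × 10⁻⁴ g/L = 670 μg/L.

670 μg/L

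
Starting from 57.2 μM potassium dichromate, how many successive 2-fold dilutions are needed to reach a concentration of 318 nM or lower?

Need 2ⁿ ≥ 180, so n ≥ log(180)/log(2) = 7.49.
Minimum whole steps: n = 8.

8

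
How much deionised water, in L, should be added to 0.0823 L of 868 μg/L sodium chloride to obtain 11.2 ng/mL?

6.30 L

11.2 ng/mL = 11.2 μg/L.
V₂ = C₁V₁/C₂ = 868 × 0.0823 / 11.2 = 6.38 L.
Diluent to add = V₂ − V₁ = 6.38 − 0.0823 = 6.30 L.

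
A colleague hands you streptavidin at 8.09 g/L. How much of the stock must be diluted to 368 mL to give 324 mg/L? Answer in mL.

14.7 mL

324 mg/L = 0.324 g/L.
V₁ = C₂V₂/C₁ = 0.324 × 368 / 8.09 = 14.7 mL.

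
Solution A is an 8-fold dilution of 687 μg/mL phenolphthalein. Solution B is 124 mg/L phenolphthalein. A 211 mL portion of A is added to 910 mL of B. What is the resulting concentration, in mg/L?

117 mg/L

C_A = 687 μg/mL / 8 = 85.9 μg/mL.
C_B = 124 mg/L = 124 μg/mL.
C_mix = (C_A·V_A + C_B·V_B)/(V_A + V_B) = (85.9×211 + 124×910) / 1121 = 117 μg/mL = 117 mg/L.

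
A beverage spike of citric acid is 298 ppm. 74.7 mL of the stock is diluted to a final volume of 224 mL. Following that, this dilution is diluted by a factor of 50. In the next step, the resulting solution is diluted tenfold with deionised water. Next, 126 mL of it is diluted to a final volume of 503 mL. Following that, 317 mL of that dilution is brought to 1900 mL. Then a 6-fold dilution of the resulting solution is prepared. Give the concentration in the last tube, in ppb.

1.38 ppb

Overall dilution factor = 2.999 × 50 × 10 × 3.992 × 5.994 × 6 = 2.15 × 10⁵.
298 ppm / 2.15 × 10⁵ = 1.38 × 10⁻³ ppm = 1.38 ppb.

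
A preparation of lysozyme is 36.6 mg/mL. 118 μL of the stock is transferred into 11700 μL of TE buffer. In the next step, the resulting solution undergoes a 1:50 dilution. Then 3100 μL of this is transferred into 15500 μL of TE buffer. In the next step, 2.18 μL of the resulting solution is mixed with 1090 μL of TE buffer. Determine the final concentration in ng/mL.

Overall dilution factor = 100.2 × 50 × 6 × 501 = 1.51 × 10⁷.
36.6 mg/mL / 1.51 × 10⁷ = 2.43 × 10⁻⁶ mg/mL = 2.43 ng/mL.

2.43 ng/mL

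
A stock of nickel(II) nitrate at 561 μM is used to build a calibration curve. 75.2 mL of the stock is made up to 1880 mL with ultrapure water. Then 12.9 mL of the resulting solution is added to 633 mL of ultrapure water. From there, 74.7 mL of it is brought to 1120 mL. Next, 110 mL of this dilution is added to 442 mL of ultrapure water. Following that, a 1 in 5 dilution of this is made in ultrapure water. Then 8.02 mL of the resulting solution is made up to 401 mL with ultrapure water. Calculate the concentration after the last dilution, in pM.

23.8 pM

Overall dilution factor = 25 × 50.07 × 14.99 × 5.018 × 5 × 50 = 2.35 × 10⁷.
561 μM / 2.35 × 10⁷ = 2.38 × 10⁻⁵ μM = 23.8 pM.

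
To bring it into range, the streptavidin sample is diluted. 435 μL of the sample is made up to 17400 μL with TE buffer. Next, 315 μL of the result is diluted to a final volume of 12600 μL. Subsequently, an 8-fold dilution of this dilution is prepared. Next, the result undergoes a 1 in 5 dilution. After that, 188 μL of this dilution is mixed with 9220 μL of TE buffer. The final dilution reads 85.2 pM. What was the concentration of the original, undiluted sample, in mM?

0.273 mM

Overall dilution factor = 40 × 40 × 8 × 5 × 50.04 = 3.20 × 10⁶.
Original = 85.2 pM × 3.20 × 10⁶ = 2.73 × 10⁸ pM = 0.273 mM.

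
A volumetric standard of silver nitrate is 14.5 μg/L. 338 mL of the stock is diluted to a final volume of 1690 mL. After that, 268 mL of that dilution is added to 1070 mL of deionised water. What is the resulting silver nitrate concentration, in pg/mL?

581 pg/mL

Overall dilution factor = 5 × 4.993 = 25.0.
14.5 μg/L / 25.0 = 0.581 μg/L = 581 pg/mL.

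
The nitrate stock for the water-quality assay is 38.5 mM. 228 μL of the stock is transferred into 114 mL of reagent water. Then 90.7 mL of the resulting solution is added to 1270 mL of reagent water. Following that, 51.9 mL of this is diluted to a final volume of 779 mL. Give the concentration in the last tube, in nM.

341 nM

Overall dilution factor = 501 × 15.00 × 15.01 = 1.13 × 10⁵.
38.5 mM / 1.13 × 10⁵ = 3.41 × 10⁻⁴ mM = 341 nM.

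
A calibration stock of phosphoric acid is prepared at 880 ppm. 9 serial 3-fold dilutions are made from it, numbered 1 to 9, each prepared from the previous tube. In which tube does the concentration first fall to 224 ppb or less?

Tube n has concentration 880 ppm / 3ⁿ.
Need 3ⁿ ≥ 880 ppm / 224 ppb = 3929, so n ≥ 7.53.
First such tube: n = 8.

tube 8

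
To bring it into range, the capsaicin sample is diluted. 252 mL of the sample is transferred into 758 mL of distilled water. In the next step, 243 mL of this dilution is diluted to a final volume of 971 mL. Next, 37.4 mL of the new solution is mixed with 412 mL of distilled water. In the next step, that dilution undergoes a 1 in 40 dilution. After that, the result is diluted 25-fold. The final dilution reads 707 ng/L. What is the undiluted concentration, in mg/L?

136 mg/L

Overall dilution factor = 4.008 × 3.996 × 12.02 × 40 × 25 = 1.92 × 10⁵.
Original = 707 ng/L × 1.92 × 10⁵ = 1.36 × 10⁸ ng/L = 136 mg/L.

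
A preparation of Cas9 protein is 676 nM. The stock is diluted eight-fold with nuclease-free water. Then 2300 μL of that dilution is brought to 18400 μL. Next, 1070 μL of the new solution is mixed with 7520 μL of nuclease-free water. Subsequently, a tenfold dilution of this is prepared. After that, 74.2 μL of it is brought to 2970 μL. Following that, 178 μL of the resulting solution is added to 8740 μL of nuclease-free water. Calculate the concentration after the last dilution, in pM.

Overall dilution factor = 8 × 8 × 8.028 × 10 × 40.03 × 50.10 = 1.03 × 10⁷.
676 nM / 1.03 × 10⁷ = 6.56 × 10⁻⁵ nM = 0.0656 pM.

0.0656 pM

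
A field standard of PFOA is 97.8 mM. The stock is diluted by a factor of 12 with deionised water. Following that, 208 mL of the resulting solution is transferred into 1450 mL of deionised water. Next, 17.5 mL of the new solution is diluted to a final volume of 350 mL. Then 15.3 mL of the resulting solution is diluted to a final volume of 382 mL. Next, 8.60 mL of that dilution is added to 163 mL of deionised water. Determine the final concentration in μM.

Overall dilution factor = 12 × 7.971 × 20 × 24.97 × 19.95 = 9.53 × 10⁵.
97.8 mM / 9.53 × 10⁵ = 1.03 × 10⁻⁴ mM = 0.103 μM.

0.103 μM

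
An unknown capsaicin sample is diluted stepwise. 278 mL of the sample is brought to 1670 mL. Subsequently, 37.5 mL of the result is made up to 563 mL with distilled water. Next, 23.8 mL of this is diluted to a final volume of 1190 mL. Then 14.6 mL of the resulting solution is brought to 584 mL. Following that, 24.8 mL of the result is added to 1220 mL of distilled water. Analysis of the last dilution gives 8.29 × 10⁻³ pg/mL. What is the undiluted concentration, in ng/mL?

Overall dilution factor = 6.007 × 15.01 × 50 × 40 × 50.19 = 9.05 × 10⁶.
Original = 8.29 × 10⁻³ pg/mL × 9.05 × 10⁶ = 7.51 × 10⁴ pg/mL = 75.1 ng/mL.

75.1 ng/mL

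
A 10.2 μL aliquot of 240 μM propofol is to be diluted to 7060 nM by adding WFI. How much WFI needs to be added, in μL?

7060 nM = 7.06 μM.
V₂ = C₁V₁/C₂ = 240 × 10.2 / 7.06 = 347 μL.
Diluent to add = V₂ − V₁ = 347 − 10.2 = 337 μL.

337 μL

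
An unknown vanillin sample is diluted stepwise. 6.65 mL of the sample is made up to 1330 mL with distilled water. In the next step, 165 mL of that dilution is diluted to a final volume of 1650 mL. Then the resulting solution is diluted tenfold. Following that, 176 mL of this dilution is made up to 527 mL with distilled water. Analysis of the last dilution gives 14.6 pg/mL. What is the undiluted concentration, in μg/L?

Overall dilution factor = 200 × 10 × 10 × 2.994 = 5.99 × 10⁴.
Original = 14.6 pg/mL × 5.99 × 10⁴ = 8.74 × 10⁵ pg/mL = 874 μg/L.

874 μg/L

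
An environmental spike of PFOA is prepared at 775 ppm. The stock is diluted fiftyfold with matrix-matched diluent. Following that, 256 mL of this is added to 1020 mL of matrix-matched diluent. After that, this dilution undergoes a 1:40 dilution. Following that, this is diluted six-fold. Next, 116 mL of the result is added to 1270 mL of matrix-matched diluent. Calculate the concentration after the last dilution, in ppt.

Overall dilution factor = 50 × 4.984 × 40 × 6 × 11.95 = 7.15 × 10⁵.
775 ppm / 7.15 × 10⁵ = 1.08 × 10⁻³ ppm = 1080 ppt.

1080 ppt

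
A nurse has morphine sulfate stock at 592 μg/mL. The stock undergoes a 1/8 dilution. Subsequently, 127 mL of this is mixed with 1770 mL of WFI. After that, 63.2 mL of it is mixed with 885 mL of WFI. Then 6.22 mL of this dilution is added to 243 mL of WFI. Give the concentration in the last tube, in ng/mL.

8.24 ng/mL

Overall dilution factor = 8 × 14.94 × 15.00 × 40.07 = 7.18 × 10⁴.
592 μg/mL / 7.18 × 10⁴ = 8.24 × 10⁻³ μg/mL = 8.24 ng/mL.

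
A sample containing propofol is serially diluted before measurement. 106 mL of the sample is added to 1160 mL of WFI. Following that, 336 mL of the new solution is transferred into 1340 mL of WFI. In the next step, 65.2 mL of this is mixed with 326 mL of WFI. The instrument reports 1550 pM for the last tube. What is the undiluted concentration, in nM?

Overall dilution factor = 11.94 × 4.988 × 6 = 357.
Original = 1550 pM × 357 = 5.54 × 10⁵ pM = 554 nM.

554 nM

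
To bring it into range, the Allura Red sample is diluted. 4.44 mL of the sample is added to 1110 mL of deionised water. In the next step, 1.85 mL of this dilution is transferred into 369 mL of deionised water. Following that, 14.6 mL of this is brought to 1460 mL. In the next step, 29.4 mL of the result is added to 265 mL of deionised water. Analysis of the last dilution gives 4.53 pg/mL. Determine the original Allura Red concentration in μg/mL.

228 μg/mL

Overall dilution factor = 251 × 200.5 × 100 × 10.01 = 5.04 × 10⁷.
Original = 4.53 pg/mL × 5.04 × 10⁷ = 2.28 × 10⁸ pg/mL = 228 μg/mL.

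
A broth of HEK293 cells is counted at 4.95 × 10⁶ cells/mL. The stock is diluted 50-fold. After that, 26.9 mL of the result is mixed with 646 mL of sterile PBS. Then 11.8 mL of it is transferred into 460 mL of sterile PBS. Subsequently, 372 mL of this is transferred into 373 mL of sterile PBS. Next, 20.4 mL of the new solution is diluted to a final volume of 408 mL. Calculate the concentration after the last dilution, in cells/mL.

Overall dilution factor = 50 × 25.01 × 39.98 × 2.003 × 20 = 2.00 × 10⁶.
4.95 × 10⁶ cells/mL / 2.00 × 10⁶ = 2.47 cells/mL.

2.47 cells/mL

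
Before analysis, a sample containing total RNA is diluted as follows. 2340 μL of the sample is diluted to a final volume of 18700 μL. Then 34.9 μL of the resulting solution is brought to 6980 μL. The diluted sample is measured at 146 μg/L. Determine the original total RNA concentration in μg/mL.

Overall dilution factor = 7.991 × 200 = 1598.
Original = 146 μg/L × 1598 = 2.33 × 10⁵ μg/L = 233 μg/mL.

233 μg/mL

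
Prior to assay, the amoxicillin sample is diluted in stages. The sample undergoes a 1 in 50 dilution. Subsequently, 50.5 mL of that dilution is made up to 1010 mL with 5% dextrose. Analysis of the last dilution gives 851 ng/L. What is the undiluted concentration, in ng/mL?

Overall dilution factor = 50 × 20 = 1000.
Original = 851 ng/L × 1000 = 8.51 × 10⁵ ng/L = 851 ng/mL.

851 ng/mL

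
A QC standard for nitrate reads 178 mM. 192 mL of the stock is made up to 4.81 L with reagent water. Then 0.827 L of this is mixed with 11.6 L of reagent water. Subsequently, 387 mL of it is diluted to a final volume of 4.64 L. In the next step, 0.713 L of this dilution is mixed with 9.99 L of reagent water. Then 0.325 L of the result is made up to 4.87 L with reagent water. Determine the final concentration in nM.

Overall dilution factor = 25.05 × 15.03 × 11.99 × 15.01 × 14.98 = 1.02 × 10⁶.
178 mM / 1.02 × 10⁶ = 1.75 × 10⁻⁴ mM = 175 nM.

175 nM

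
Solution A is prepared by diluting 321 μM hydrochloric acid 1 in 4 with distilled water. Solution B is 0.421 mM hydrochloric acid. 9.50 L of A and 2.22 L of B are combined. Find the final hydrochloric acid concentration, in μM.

145 μM

C_A = 321 μM / 4 = 80.2 μM.
C_B = 0.421 mM = 421 μM.
C_mix = (C_A·V_A + C_B·V_B)/(V_A + V_B) = (80.2×9.50 + 421×2.22) / 11.72 = 145 μM.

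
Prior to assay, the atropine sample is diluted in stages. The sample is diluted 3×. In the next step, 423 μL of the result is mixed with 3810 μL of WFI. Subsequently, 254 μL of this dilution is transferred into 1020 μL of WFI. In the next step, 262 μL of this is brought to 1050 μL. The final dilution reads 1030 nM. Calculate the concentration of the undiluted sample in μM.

Overall dilution factor = 3 × 10.01 × 5.016 × 4.008 = 603.
Original = 1030 nM × 603 = 6.22 × 10⁵ nM = 622 μM.

622 μM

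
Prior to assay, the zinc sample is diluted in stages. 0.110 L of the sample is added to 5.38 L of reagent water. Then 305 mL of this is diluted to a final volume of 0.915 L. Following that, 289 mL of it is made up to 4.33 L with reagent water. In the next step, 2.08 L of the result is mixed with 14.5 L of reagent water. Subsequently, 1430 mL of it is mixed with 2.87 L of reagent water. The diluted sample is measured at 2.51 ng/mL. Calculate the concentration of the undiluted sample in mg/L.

Overall dilution factor = 49.91 × 3 × 14.98 × 7.971 × 3.007 = 5.38 × 10⁴.
Original = 2.51 ng/mL × 5.38 × 10⁴ = 1.35 × 10⁵ ng/mL = 135 mg/L.

135 mg/L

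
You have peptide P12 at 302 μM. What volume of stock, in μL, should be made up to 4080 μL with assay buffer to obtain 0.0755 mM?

1020 μL

0.0755 mM = 75.5 μM.
V₁ = C₂V₂/C₁ = 75.5 × 4080 / 302 = 1020 μL.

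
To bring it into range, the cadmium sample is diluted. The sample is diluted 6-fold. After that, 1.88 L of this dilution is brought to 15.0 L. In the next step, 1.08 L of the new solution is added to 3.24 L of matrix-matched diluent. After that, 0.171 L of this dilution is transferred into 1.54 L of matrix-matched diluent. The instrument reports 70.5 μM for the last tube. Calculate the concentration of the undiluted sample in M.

0.135 M

Overall dilution factor = 6 × 7.979 × 4 × 10.01 = 1916.
Original = 70.5 μM × 1916 = 1.35 × 10⁵ μM = 0.135 M.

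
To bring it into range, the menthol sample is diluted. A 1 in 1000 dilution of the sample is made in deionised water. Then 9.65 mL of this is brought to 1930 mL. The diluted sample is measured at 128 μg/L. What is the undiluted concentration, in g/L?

Overall dilution factor = 1000 × 200 = 2.00 × 10⁵.
Original = 128 μg/L × 2.00 × 10⁵ = 2.56 × 10⁷ μg/L = 25.6 g/L.

25.6 g/L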